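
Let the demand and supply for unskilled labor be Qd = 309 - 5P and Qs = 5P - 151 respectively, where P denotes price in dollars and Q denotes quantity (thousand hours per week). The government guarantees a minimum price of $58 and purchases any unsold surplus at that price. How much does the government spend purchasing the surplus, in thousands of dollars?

Setting quantity demanded equal to quantity supplied, 309 - 5P = 5P - 151, gives P* = 46 and Q* = 79.
Since 58 > 46, the floor is binding.
At P = 58: Qd = 309 - 5·58 = 19 and Qs = 5·58 - 151 = 139.
Surplus = Qs - Qd = 120.
Government expenditure = surplus × support price = 120 × 58 = 6960.

6960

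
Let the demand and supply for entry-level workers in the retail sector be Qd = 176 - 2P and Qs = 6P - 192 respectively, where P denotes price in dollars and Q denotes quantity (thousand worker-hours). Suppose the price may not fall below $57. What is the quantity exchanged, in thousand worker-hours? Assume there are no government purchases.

Without the control the market clears where 176 - 2P = 6P - 192, i.e. P* = 46 and Q* = 84.
Because the floor (57) lies above the market-clearing price, it is binding.
At P = 57: Qd = 176 - 2·57 = 62 and Qs = 6·57 - 192 = 150.
The quantity actually transacted is the short side, demand: 62.

62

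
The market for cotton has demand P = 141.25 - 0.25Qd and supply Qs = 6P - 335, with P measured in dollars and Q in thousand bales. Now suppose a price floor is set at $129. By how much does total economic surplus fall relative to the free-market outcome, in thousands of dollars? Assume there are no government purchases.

5070

Rearranging demand gives Qd = 565 - 4P. Setting quantity demanded equal to quantity supplied, 565 - 4P = 6P - 335, gives P* = 90 and Q* = 205.
Because the floor (129) lies above the market-clearing price, it is binding.
At P = 129: Qd = 565 - 4·129 = 49 and Qs = 6·129 - 335 = 439.
Quantity traded falls to 49. At Q = 49 the demand price is (565 - 49)/4 = 129 and the supply price is (335 + 49)/6 = 64.
Deadweight loss = ½ · (129 - 64) · (205 - 49) = ½ · 65 · 156 = 5070.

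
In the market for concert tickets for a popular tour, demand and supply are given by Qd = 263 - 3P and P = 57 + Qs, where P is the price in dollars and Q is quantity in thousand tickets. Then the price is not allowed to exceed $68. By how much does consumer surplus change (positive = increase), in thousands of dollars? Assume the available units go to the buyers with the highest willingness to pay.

108

Rearranging supply gives Qs = P - 57. Equilibrium: 263 - 3P = P - 57, so 320 = 4P and P* = 80, Q* = 23.
Because the ceiling (68) lies below the market-clearing price, it is binding.
At P = 68: Qd = 263 - 3·68 = 59 and Qs = 68 - 57 = 11.
Consumer surplus without the control is ½ · (263/3 - 80) · 23 = 529/6.
With the ceiling, 11 units are sold at 68 (assume they go to the highest-value buyers). The demand price at Q = 11 is 84, so CS = ½ · [(263/3 - 68) + (84 - 68)] · 11 = 1177/6.
Change in consumer surplus = 1177/6 - 529/6 = 108.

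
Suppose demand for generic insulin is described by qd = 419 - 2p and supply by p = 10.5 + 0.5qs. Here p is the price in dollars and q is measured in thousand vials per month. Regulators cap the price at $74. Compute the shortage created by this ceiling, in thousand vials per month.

Rearranging supply gives qs = 2p - 21. Setting quantity demanded equal to quantity supplied, 419 - 2p = 2p - 21, gives p* = 110 and q* = 199.
Since 74 < 110, the ceiling is binding.
At p = 74: qd = 419 - 2·74 = 271 and qs = 2·74 - 21 = 127.
Shortage = qd - qs = 271 - 127 = 144.

144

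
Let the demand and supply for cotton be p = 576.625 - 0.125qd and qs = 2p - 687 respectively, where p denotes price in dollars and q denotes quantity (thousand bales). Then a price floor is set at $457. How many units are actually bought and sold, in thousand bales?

373

Rearranging demand gives qd = 4613 - 8p. Setting quantity demanded equal to quantity supplied, 4613 - 8p = 2p - 687, gives p* = 530 and q* = 373.
The floor of 457 is below the equilibrium price 530, so it is not binding; the market clears at p* = 530, q* = 373.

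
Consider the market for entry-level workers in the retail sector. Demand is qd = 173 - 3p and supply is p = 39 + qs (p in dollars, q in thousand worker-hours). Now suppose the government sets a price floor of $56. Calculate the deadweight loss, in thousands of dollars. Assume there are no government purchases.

Rearranging supply gives qs = p - 39. Setting quantity demanded equal to quantity supplied, 173 - 3p = p - 39, gives p* = 53 and q* = 14.
Because the floor (56) lies above the market-clearing price, it is binding.
At p = 56: qd = 173 - 3·56 = 5 and qs = 56 - 39 = 17.
Quantity traded falls to 5. At q = 5 the demand price is (173 - 5)/3 = 56 and the supply price is 39 + 5 = 44.
Deadweight loss = ½ · (56 - 44) · (14 - 5) = ½ · 12 · 9 = 54.

54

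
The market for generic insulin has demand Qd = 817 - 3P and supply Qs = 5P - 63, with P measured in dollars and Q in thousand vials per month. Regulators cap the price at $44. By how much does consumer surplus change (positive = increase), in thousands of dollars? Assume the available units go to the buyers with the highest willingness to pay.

Without the control the market clears where 817 - 3P = 5P - 63, i.e. P* = 110 and Q* = 487.
Because the ceiling (44) lies below the market-clearing price, it is binding.
At P = 44: Qd = 817 - 3·44 = 685 and Qs = 5·44 - 63 = 157.
Consumer surplus without the control is ½ · (817/3 - 110) · 487 = 237169/6.
With the ceiling, 157 units are sold at 44 (assume they go to the highest-value buyers). The demand price at Q = 157 is 220, so CS = ½ · [(817/3 - 44) + (220 - 44)] · 157 = 190441/6.
Change in consumer surplus = 190441/6 - 237169/6 = -7788.

-7788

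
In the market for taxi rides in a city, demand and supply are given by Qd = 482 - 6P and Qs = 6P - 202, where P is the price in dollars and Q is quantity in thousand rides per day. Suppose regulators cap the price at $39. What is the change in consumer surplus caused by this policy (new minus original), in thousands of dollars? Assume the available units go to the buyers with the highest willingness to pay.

Equilibrium: 482 - 6P = 6P - 202, so 684 = 12P and P* = 57, Q* = 140.
Because the ceiling (39) lies below the market-clearing price, it is binding.
At P = 39: Qd = 482 - 6·39 = 248 and Qs = 6·39 - 202 = 32.
Consumer surplus without the control is ½ · (241/3 - 57) · 140 = 4900/3.
With the ceiling, 32 units are sold at 39 (assume they go to the highest-value buyers). The demand price at Q = 32 is 75, so CS = ½ · [(241/3 - 39) + (75 - 39)] · 32 = 3712/3.
Change in consumer surplus = 3712/3 - 4900/3 = -396.

-396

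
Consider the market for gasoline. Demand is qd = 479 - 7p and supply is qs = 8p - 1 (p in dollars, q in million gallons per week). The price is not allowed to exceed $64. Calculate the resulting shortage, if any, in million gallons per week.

Without the control the market clears where 479 - 7p = 8p - 1, i.e. p* = 32 and q* = 255.
The ceiling of 64 is above the equilibrium price 32, so it is not binding; the market clears at p* = 32, q* = 255.
Since the control does not bind, there is no shortage.

0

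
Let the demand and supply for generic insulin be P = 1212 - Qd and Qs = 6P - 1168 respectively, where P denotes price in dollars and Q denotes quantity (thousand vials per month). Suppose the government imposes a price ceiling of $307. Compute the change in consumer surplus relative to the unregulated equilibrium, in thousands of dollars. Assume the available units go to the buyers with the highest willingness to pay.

Rearranging demand gives Qd = 1212 - P. Setting quantity demanded equal to quantity supplied, 1212 - P = 6P - 1168, gives P* = 340 and Q* = 872.
Since 307 < 340, the ceiling is binding.
At P = 307: Qd = 1212 - 307 = 905 and Qs = 6·307 - 1168 = 674.
Consumer surplus without the control is ½ · (1212 - 340) · 872 = 380192.
With the ceiling, 674 units are sold at 307 (assume they go to the highest-value buyers). The demand price at Q = 674 is 538, so CS = ½ · [(1212 - 307) + (538 - 307)] · 674 = 382832.
Change in consumer surplus = 382832 - 380192 = 2640.

2640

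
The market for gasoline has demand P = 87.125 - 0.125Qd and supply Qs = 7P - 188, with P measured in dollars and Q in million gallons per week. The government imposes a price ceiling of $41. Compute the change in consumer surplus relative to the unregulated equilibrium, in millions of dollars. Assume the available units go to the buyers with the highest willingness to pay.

Rearranging demand gives Qd = 697 - 8P. In a free market, 697 - 8P = 7P - 188 gives the equilibrium P* = 59, Q* = 225.
Because the ceiling (41) lies below the market-clearing price, it is binding.
At P = 41: Qd = 697 - 8·41 = 369 and Qs = 7·41 - 188 = 99.
Consumer surplus without the control is ½ · (87.125 - 59) · 225 = 3164.0625.
With the ceiling, 99 units are sold at 41 (assume they go to the highest-value buyers). The demand price at Q = 99 is 74.75, so CS = ½ · [(87.125 - 41) + (74.75 - 41)] · 99 = 3953.8125.
Change in consumer surplus = 3953.8125 - 3164.0625 = 789.75.

789.75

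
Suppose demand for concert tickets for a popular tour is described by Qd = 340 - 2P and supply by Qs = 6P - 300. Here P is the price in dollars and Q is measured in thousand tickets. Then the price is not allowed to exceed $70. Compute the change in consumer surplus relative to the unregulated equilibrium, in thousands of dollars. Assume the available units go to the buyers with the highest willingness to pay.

300

In a free market, 340 - 2P = 6P - 300 gives the equilibrium P* = 80, Q* = 180.
Because the ceiling (70) lies below the market-clearing price, it is binding.
At P = 70: Qd = 340 - 2·70 = 200 and Qs = 6·70 - 300 = 120.
Consumer surplus without the control is ½ · (170 - 80) · 180 = 8100.
With the ceiling, 120 units are sold at 70 (assume they go to the highest-value buyers). The demand price at Q = 120 is 110, so CS = ½ · [(170 - 70) + (110 - 70)] · 120 = 8400.
Change in consumer surplus = 8400 - 8100 = 300.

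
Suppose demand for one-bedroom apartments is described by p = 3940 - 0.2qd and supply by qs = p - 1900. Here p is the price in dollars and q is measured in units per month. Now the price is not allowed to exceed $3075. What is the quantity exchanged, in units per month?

1175

Rearranging demand gives qd = 19700 - 5p. Without the control the market clears where 19700 - 5p = p - 1900, i.e. p* = 3600 and q* = 1700.
Since 3075 < 3600, the ceiling is binding.
At p = 3075: qd = 19700 - 5·3075 = 4325 and qs = 3075 - 1900 = 1175.
The quantity actually transacted is the short side, supply: 1175.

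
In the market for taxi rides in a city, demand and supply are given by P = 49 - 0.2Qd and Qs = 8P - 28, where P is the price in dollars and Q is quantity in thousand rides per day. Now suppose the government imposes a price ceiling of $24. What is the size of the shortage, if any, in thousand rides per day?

0

Rearranging demand gives Qd = 245 - 5P. Without the control the market clears where 245 - 5P = 8P - 28, i.e. P* = 21 and Q* = 140.
Since 24 is above P* = 21, the ceiling does not bind and the free-market outcome prevails.
Since the control does not bind, there is no shortage.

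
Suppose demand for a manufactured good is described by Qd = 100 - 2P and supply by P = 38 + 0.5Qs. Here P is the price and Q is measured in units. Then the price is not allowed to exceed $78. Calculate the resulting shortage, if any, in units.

Rearranging supply gives Qs = 2P - 76. In a free market, 100 - 2P = 2P - 76 gives the equilibrium P* = 44, Q* = 12.
The ceiling of 78 is above the equilibrium price 44, so it is not binding; the market clears at P* = 44, Q* = 12.
Since the control does not bind, there is no shortage.

0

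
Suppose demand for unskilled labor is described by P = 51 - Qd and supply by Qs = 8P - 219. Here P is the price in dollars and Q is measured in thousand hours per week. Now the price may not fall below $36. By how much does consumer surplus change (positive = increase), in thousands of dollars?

-108

Rearranging demand gives Qd = 51 - P. Setting quantity demanded equal to quantity supplied, 51 - P = 8P - 219, gives P* = 30 and Q* = 21.
The floor of 36 is above the equilibrium price 30, so it binds.
At P = 36: Qd = 51 - 36 = 15 and Qs = 8·36 - 219 = 69.
Consumer surplus without the control is ½ · (51 - 30) · 21 = 220.5.
With the floor, consumers buy 15 units at 36, so CS = ½ · (51 - 36) · 15 = 112.5.
Change in consumer surplus = 112.5 - 220.5 = -108.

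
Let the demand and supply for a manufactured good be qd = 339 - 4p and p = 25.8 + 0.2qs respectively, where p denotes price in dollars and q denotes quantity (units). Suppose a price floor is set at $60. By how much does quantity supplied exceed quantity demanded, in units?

Rearranging supply gives qs = 5p - 129. Setting quantity demanded equal to quantity supplied, 339 - 4p = 5p - 129, gives p* = 52 and q* = 131.
Because the floor (60) lies above the market-clearing price, it is binding.
At p = 60: qd = 339 - 4·60 = 99 and qs = 5·60 - 129 = 171.
Surplus = qs - qd = 171 - 99 = 72.

72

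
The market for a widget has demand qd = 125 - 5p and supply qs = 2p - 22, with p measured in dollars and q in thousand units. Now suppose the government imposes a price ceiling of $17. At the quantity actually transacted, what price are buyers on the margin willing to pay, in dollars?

22.6

In a free market, 125 - 5p = 2p - 22 gives the equilibrium p* = 21, q* = 20.
Because the ceiling (17) lies below the market-clearing price, it is binding.
At p = 17: qd = 125 - 5·17 = 40 and qs = 2·17 - 22 = 12.
Only 12 units reach the market. On the demand curve, the marginal buyer's willingness to pay at q = 12 is (125 - 12)/5 = 22.6.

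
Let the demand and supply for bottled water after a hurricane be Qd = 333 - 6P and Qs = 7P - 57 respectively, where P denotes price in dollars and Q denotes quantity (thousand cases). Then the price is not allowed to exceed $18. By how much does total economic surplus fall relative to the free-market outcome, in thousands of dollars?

1092

In a free market, 333 - 6P = 7P - 57 gives the equilibrium P* = 30, Q* = 153.
Since 18 < 30, the ceiling is binding.
At P = 18: Qd = 333 - 6·18 = 225 and Qs = 7·18 - 57 = 69.
Quantity traded falls to 69. At Q = 69 the demand price is (333 - 69)/6 = 44 and the supply price is (57 + 69)/7 = 18.
Deadweight loss = ½ · (44 - 18) · (153 - 69) = ½ · 26 · 84 = 1092.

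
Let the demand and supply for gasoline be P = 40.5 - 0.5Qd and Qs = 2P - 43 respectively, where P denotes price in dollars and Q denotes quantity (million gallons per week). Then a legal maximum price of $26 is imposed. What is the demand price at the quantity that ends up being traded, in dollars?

36

Rearranging demand gives Qd = 81 - 2P. Equilibrium: 81 - 2P = 2P - 43, so 124 = 4P and P* = 31, Q* = 19.
The ceiling of 26 is below the equilibrium price 31, so it binds.
At P = 26: Qd = 81 - 2·26 = 29 and Qs = 2·26 - 43 = 9.
Only 9 units reach the market. On the demand curve, the marginal buyer's willingness to pay at Q = 9 is (81 - 9)/2 = 36.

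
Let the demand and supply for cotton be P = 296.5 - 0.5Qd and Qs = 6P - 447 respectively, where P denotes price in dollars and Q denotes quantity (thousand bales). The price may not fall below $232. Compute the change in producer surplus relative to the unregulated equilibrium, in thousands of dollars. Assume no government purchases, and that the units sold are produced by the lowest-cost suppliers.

Rearranging demand gives Qd = 593 - 2P. Without the control the market clears where 593 - 2P = 6P - 447, i.e. P* = 130 and Q* = 333.
The floor of 232 is above the equilibrium price 130, so it binds.
At P = 232: Qd = 593 - 2·232 = 129 and Qs = 6·232 - 447 = 945.
Producer surplus without the control is ½ · (130 - 74.5) · 333 = 9240.75.
With the floor, 129 units are sold at 232. The supply price at Q = 129 is 96, so PS = ½ · [(232 - 74.5) + (232 - 96)] · 129 = 18930.75.
Change in producer surplus = 18930.75 - 9240.75 = 9690.

9690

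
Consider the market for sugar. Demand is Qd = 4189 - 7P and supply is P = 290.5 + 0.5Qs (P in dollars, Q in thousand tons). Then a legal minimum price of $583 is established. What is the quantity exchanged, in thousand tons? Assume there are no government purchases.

108

Rearranging supply gives Qs = 2P - 581. Setting quantity demanded equal to quantity supplied, 4189 - 7P = 2P - 581, gives P* = 530 and Q* = 479.
Because the floor (583) lies above the market-clearing price, it is binding.
At P = 583: Qd = 4189 - 7·583 = 108 and Qs = 2·583 - 581 = 585.
The quantity actually transacted is the short side, demand: 108.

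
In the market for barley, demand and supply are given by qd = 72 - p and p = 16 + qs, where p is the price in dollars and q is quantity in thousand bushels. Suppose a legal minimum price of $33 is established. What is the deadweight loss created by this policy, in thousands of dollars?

Rearranging supply gives qs = p - 16. Setting quantity demanded equal to quantity supplied, 72 - p = p - 16, gives p* = 44 and q* = 28.
Since 33 is below p* = 44, the floor does not bind and the free-market outcome prevails.
Since the control does not bind, no trades are prevented and deadweight loss is zero.

0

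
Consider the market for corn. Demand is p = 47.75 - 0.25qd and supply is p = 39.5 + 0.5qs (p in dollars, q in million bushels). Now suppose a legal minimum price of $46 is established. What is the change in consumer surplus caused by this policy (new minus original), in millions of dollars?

-9

Rearranging demand gives qd = 191 - 4p; rearranging supply gives qs = 2p - 79. Equilibrium: 191 - 4p = 2p - 79, so 270 = 6p and p* = 45, q* = 11.
Because the floor (46) lies above the market-clearing price, it is binding.
At p = 46: qd = 191 - 4·46 = 7 and qs = 2·46 - 79 = 13.
Consumer surplus without the control is ½ · (47.75 - 45) · 11 = 15.125.
With the floor, consumers buy 7 units at 46, so CS = ½ · (47.75 - 46) · 7 = 6.125.
Change in consumer surplus = 6.125 - 15.125 = -9.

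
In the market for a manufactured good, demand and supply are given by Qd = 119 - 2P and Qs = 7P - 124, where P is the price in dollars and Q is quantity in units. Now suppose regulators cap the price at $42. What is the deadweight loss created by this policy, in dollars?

0

Without the control the market clears where 119 - 2P = 7P - 124, i.e. P* = 27 and Q* = 65.
Since 42 is above P* = 27, the ceiling does not bind and the free-market outcome prevails.
Since the control does not bind, no trades are prevented and deadweight loss is zero.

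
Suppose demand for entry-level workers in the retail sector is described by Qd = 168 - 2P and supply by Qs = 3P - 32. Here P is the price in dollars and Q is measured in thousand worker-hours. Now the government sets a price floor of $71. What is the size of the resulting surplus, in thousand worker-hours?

155

Setting quantity demanded equal to quantity supplied, 168 - 2P = 3P - 32, gives P* = 40 and Q* = 88.
Since 71 > 40, the floor is binding.
At P = 71: Qd = 168 - 2·71 = 26 and Qs = 3·71 - 32 = 181.
Surplus = Qs - Qd = 181 - 26 = 155.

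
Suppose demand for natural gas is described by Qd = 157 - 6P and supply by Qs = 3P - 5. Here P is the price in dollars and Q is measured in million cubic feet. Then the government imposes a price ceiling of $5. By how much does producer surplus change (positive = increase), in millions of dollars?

Without the control the market clears where 157 - 6P = 3P - 5, i.e. P* = 18 and Q* = 49.
Since 5 < 18, the ceiling is binding.
At P = 5: Qd = 157 - 6·5 = 127 and Qs = 3·5 - 5 = 10.
Producer surplus without the control is ½ · (18 - 5/3) · 49 = 2401/6.
With the ceiling, producers sell 10 units at 5, so PS = ½ · (5 - 5/3) · 10 = 50/3.
Change in producer surplus = 50/3 - 2401/6 = -383.5.

-383.5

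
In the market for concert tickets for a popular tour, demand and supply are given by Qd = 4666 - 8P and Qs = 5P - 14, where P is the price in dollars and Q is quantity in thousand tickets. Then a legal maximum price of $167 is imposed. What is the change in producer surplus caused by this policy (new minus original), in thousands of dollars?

In a free market, 4666 - 8P = 5P - 14 gives the equilibrium P* = 360, Q* = 1786.
Because the ceiling (167) lies below the market-clearing price, it is binding.
At P = 167: Qd = 4666 - 8·167 = 3330 and Qs = 5·167 - 14 = 821.
Producer surplus without the control is ½ · (360 - 2.8) · 1786 = 318979.6.
With the ceiling, producers sell 821 units at 167, so PS = ½ · (167 - 2.8) · 821 = 67404.1.
Change in producer surplus = 67404.1 - 318979.6 = -251575.5.

-251575.5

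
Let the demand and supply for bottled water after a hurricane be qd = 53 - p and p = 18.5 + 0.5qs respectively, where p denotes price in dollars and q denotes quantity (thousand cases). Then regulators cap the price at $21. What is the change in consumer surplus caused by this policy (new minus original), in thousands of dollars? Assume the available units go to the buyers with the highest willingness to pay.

-117

Rearranging supply gives qs = 2p - 37. Equilibrium: 53 - p = 2p - 37, so 90 = 3p and p* = 30, q* = 23.
Since 21 < 30, the ceiling is binding.
At p = 21: qd = 53 - 21 = 32 and qs = 2·21 - 37 = 5.
Consumer surplus without the control is ½ · (53 - 30) · 23 = 264.5.
With the ceiling, 5 units are sold at 21 (assume they go to the highest-value buyers). The demand price at q = 5 is 48, so CS = ½ · [(53 - 21) + (48 - 21)] · 5 = 147.5.
Change in consumer surplus = 147.5 - 264.5 = -117.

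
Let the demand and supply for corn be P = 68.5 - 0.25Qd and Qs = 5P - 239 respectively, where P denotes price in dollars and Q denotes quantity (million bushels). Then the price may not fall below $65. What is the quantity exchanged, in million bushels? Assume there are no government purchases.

Rearranging demand gives Qd = 274 - 4P. In a free market, 274 - 4P = 5P - 239 gives the equilibrium P* = 57, Q* = 46.
Because the floor (65) lies above the market-clearing price, it is binding.
At P = 65: Qd = 274 - 4·65 = 14 and Qs = 5·65 - 239 = 86.
The quantity actually transacted is the short side, demand: 14.

14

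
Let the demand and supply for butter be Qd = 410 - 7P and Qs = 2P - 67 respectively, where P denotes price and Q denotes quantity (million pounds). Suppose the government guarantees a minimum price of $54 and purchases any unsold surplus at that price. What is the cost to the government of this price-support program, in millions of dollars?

Without the control the market clears where 410 - 7P = 2P - 67, i.e. P* = 53 and Q* = 39.
The floor of 54 is above the equilibrium price 53, so it binds.
At P = 54: Qd = 410 - 7·54 = 32 and Qs = 2·54 - 67 = 41.
Surplus = Qs - Qd = 9.
Government expenditure = surplus × support price = 9 × 54 = 486.

486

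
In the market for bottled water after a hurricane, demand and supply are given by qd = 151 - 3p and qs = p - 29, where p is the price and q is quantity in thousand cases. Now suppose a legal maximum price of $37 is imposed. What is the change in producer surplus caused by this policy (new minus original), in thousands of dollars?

-96

Equilibrium: 151 - 3p = p - 29, so 180 = 4p and p* = 45, q* = 16.
Since 37 < 45, the ceiling is binding.
At p = 37: qd = 151 - 3·37 = 40 and qs = 37 - 29 = 8.
Producer surplus without the control is ½ · (45 - 29) · 16 = 128.
With the ceiling, producers sell 8 units at 37, so PS = ½ · (37 - 29) · 8 = 32.
Change in producer surplus = 32 - 128 = -96.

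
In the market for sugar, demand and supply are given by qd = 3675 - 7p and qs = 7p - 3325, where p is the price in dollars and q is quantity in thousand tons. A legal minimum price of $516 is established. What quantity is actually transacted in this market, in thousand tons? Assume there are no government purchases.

63

Setting quantity demanded equal to quantity supplied, 3675 - 7p = 7p - 3325, gives p* = 500 and q* = 175.
The floor of 516 is above the equilibrium price 500, so it binds.
At p = 516: qd = 3675 - 7·516 = 63 and qs = 7·516 - 3325 = 287.
The quantity actually transacted is the short side, demand: 63.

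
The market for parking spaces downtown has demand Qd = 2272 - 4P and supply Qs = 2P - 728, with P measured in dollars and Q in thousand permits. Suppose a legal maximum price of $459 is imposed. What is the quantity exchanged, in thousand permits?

190

Without the control the market clears where 2272 - 4P = 2P - 728, i.e. P* = 500 and Q* = 272.
The ceiling of 459 is below the equilibrium price 500, so it binds.
At P = 459: Qd = 2272 - 4·459 = 436 and Qs = 2·459 - 728 = 190.
The quantity actually transacted is the short side, supply: 190.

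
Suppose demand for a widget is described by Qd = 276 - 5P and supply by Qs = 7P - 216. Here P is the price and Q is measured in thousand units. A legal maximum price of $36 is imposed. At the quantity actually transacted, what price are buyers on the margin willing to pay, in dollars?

Without the control the market clears where 276 - 5P = 7P - 216, i.e. P* = 41 and Q* = 71.
The ceiling of 36 is below the equilibrium price 41, so it binds.
At P = 36: Qd = 276 - 5·36 = 96 and Qs = 7·36 - 216 = 36.
Only 36 units reach the market. On the demand curve, the marginal buyer's willingness to pay at Q = 36 is (276 - 36)/5 = 48.

48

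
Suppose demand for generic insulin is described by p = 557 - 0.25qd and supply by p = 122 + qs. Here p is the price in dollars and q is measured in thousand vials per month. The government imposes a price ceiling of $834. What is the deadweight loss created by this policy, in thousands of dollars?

Rearranging demand gives qd = 2228 - 4p; rearranging supply gives qs = p - 122. Setting quantity demanded equal to quantity supplied, 2228 - 4p = p - 122, gives p* = 470 and q* = 348.
The ceiling of 834 is above the equilibrium price 470, so it is not binding; the market clears at p* = 470, q* = 348.
Since the control does not bind, no trades are prevented and deadweight loss is zero.

0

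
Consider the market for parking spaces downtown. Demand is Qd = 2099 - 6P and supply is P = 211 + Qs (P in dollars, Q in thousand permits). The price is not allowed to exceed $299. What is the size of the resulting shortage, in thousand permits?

217

Rearranging supply gives Qs = P - 211. Without the control the market clears where 2099 - 6P = P - 211, i.e. P* = 330 and Q* = 119.
Because the ceiling (299) lies below the market-clearing price, it is binding.
At P = 299: Qd = 2099 - 6·299 = 305 and Qs = 299 - 211 = 88.
Shortage = Qd - Qs = 305 - 88 = 217.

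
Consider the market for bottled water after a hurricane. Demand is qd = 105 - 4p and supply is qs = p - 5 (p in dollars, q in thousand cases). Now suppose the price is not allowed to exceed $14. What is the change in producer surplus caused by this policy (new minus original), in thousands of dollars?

Without the control the market clears where 105 - 4p = p - 5, i.e. p* = 22 and q* = 17.
Since 14 < 22, the ceiling is binding.
At p = 14: qd = 105 - 4·14 = 49 and qs = 14 - 5 = 9.
Producer surplus without the control is ½ · (22 - 5) · 17 = 144.5.
With the ceiling, producers sell 9 units at 14, so PS = ½ · (14 - 5) · 9 = 40.5.
Change in producer surplus = 40.5 - 144.5 = -104.

-104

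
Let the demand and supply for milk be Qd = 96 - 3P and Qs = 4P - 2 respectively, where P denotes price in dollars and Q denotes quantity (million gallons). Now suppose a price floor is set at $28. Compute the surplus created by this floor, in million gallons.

In a free market, 96 - 3P = 4P - 2 gives the equilibrium P* = 14, Q* = 54.
The floor of 28 is above the equilibrium price 14, so it binds.
At P = 28: Qd = 96 - 3·28 = 12 and Qs = 4·28 - 2 = 110.
Surplus = Qs - Qd = 110 - 12 = 98.

98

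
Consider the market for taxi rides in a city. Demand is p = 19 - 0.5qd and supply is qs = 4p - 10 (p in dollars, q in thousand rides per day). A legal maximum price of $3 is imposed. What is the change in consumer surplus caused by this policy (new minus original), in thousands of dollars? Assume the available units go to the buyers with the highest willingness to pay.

Rearranging demand gives qd = 38 - 2p. Setting quantity demanded equal to quantity supplied, 38 - 2p = 4p - 10, gives p* = 8 and q* = 22.
Since 3 < 8, the ceiling is binding.
At p = 3: qd = 38 - 2·3 = 32 and qs = 4·3 - 10 = 2.
Consumer surplus without the control is ½ · (19 - 8) · 22 = 121.
With the ceiling, 2 units are sold at 3 (assume they go to the highest-value buyers). The demand price at q = 2 is 18, so CS = ½ · [(19 - 3) + (18 - 3)] · 2 = 31.
Change in consumer surplus = 31 - 121 = -90.

-90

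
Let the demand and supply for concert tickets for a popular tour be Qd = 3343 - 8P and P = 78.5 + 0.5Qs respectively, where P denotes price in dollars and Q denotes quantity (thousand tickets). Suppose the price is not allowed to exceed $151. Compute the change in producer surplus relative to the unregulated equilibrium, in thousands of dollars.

Rearranging supply gives Qs = 2P - 157. Equilibrium: 3343 - 8P = 2P - 157, so 3500 = 10P and P* = 350, Q* = 543.
Since 151 < 350, the ceiling is binding.
At P = 151: Qd = 3343 - 8·151 = 2135 and Qs = 2·151 - 157 = 145.
Producer surplus without the control is ½ · (350 - 78.5) · 543 = 73712.25.
With the ceiling, producers sell 145 units at 151, so PS = ½ · (151 - 78.5) · 145 = 5256.25.
Change in producer surplus = 5256.25 - 73712.25 = -68456.

-68456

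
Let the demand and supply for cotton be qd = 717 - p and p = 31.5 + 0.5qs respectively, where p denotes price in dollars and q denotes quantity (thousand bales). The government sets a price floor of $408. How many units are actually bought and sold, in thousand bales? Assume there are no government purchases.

309

Rearranging supply gives qs = 2p - 63. In a free market, 717 - p = 2p - 63 gives the equilibrium p* = 260, q* = 457.
Because the floor (408) lies above the market-clearing price, it is binding.
At p = 408: qd = 717 - 408 = 309 and qs = 2·408 - 63 = 753.
The quantity actually transacted is the short side, demand: 309.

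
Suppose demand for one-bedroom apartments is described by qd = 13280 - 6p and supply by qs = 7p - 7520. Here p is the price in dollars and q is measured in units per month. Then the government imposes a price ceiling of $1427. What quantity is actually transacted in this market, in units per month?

2469

In a free market, 13280 - 6p = 7p - 7520 gives the equilibrium p* = 1600, q* = 3680.
Because the ceiling (1427) lies below the market-clearing price, it is binding.
At p = 1427: qd = 13280 - 6·1427 = 4718 and qs = 7·1427 - 7520 = 2469.
The quantity actually transacted is the short side, supply: 2469.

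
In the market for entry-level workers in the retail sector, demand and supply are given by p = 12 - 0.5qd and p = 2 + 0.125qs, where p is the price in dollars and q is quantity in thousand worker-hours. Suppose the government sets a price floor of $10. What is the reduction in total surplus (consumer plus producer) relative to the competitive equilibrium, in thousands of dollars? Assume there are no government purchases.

Rearranging demand gives qd = 24 - 2p; rearranging supply gives qs = 8p - 16. Equilibrium: 24 - 2p = 8p - 16, so 40 = 10p and p* = 4, q* = 16.
Since 10 > 4, the floor is binding.
At p = 10: qd = 24 - 2·10 = 4 and qs = 8·10 - 16 = 64.
Quantity traded falls to 4. At q = 4 the demand price is (24 - 4)/2 = 10 and the supply price is (16 + 4)/8 = 2.5.
Deadweight loss = ½ · (10 - 2.5) · (16 - 4) = ½ · 7.5 · 12 = 45.

45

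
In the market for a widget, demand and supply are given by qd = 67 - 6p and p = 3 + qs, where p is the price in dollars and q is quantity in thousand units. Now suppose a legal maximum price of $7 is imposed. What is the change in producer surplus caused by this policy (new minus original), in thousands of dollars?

-16.5

Rearranging supply gives qs = p - 3. Without the control the market clears where 67 - 6p = p - 3, i.e. p* = 10 and q* = 7.
The ceiling of 7 is below the equilibrium price 10, so it binds.
At p = 7: qd = 67 - 6·7 = 25 and qs = 7 - 3 = 4.
Producer surplus without the control is ½ · (10 - 3) · 7 = 24.5.
With the ceiling, producers sell 4 units at 7, so PS = ½ · (7 - 3) · 4 = 8.
Change in producer surplus = 8 - 24.5 = -16.5.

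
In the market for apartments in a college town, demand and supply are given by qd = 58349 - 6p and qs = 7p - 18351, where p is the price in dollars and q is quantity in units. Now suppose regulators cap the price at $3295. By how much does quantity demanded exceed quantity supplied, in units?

Without the control the market clears where 58349 - 6p = 7p - 18351, i.e. p* = 5900 and q* = 22949.
The ceiling of 3295 is below the equilibrium price 5900, so it binds.
At p = 3295: qd = 58349 - 6·3295 = 38579 and qs = 7·3295 - 18351 = 4714.
Shortage = qd - qs = 38579 - 4714 = 33865.

33865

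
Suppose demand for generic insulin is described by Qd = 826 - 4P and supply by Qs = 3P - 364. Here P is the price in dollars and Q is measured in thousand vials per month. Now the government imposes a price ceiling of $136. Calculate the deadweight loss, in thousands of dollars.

3034.5

Without the control the market clears where 826 - 4P = 3P - 364, i.e. P* = 170 and Q* = 146.
Because the ceiling (136) lies below the market-clearing price, it is binding.
At P = 136: Qd = 826 - 4·136 = 282 and Qs = 3·136 - 364 = 44.
Quantity traded falls to 44. At Q = 44 the demand price is (826 - 44)/4 = 195.5 and the supply price is (364 + 44)/3 = 136.
Deadweight loss = ½ · (195.5 - 136) · (146 - 44) = ½ · 59.5 · 102 = 3034.5.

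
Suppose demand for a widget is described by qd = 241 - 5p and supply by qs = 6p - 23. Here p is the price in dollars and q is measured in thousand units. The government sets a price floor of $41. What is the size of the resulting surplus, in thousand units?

Setting quantity demanded equal to quantity supplied, 241 - 5p = 6p - 23, gives p* = 24 and q* = 121.
Since 41 > 24, the floor is binding.
At p = 41: qd = 241 - 5·41 = 36 and qs = 6·41 - 23 = 223.
Surplus = qs - qd = 223 - 36 = 187.

187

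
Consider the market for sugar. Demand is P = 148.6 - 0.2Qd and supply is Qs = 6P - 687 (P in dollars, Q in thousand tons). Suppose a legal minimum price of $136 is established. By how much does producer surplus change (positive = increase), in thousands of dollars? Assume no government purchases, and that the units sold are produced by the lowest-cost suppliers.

303

Rearranging demand gives Qd = 743 - 5P. In a free market, 743 - 5P = 6P - 687 gives the equilibrium P* = 130, Q* = 93.
Because the floor (136) lies above the market-clearing price, it is binding.
At P = 136: Qd = 743 - 5·136 = 63 and Qs = 6·136 - 687 = 129.
Producer surplus without the control is ½ · (130 - 114.5) · 93 = 720.75.
With the floor, 63 units are sold at 136. The supply price at Q = 63 is 125, so PS = ½ · [(136 - 114.5) + (136 - 125)] · 63 = 1023.75.
Change in producer surplus = 1023.75 - 720.75 = 303.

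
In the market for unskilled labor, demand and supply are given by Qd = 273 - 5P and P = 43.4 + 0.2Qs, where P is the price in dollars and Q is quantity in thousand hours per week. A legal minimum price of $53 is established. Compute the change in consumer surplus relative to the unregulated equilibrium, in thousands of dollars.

Rearranging supply gives Qs = 5P - 217. Equilibrium: 273 - 5P = 5P - 217, so 490 = 10P and P* = 49, Q* = 28.
The floor of 53 is above the equilibrium price 49, so it binds.
At P = 53: Qd = 273 - 5·53 = 8 and Qs = 5·53 - 217 = 48.
Consumer surplus without the control is ½ · (54.6 - 49) · 28 = 78.4.
With the floor, consumers buy 8 units at 53, so CS = ½ · (54.6 - 53) · 8 = 6.4.
Change in consumer surplus = 6.4 - 78.4 = -72.

-72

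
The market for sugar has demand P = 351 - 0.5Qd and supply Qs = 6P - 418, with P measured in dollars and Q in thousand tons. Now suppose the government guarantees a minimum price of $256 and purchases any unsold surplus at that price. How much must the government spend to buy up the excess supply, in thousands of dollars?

Rearranging demand gives Qd = 702 - 2P. In a free market, 702 - 2P = 6P - 418 gives the equilibrium P* = 140, Q* = 422.
The floor of 256 is above the equilibrium price 140, so it binds.
At P = 256: Qd = 702 - 2·256 = 190 and Qs = 6·256 - 418 = 1118.
Surplus = Qs - Qd = 928.
Government expenditure = surplus × support price = 928 × 256 = 237568.

237568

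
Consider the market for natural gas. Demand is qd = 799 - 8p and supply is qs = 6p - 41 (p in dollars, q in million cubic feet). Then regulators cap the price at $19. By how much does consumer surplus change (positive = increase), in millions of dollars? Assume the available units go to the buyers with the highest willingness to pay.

-789.25

Setting quantity demanded equal to quantity supplied, 799 - 8p = 6p - 41, gives p* = 60 and q* = 319.
The ceiling of 19 is below the equilibrium price 60, so it binds.
At p = 19: qd = 799 - 8·19 = 647 and qs = 6·19 - 41 = 73.
Consumer surplus without the control is ½ · (99.875 - 60) · 319 = 6360.0625.
With the ceiling, 73 units are sold at 19 (assume they go to the highest-value buyers). The demand price at q = 73 is 90.75, so CS = ½ · [(99.875 - 19) + (90.75 - 19)] · 73 = 5570.8125.
Change in consumer surplus = 5570.8125 - 6360.0625 = -789.25.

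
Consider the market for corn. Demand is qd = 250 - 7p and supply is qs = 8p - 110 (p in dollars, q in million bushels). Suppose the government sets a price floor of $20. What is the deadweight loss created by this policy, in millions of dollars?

Equilibrium: 250 - 7p = 8p - 110, so 360 = 15p and p* = 24, q* = 82.
The floor of 20 is below the equilibrium price 24, so it is not binding; the market clears at p* = 24, q* = 82.
Since the control does not bind, no trades are prevented and deadweight loss is zero.

0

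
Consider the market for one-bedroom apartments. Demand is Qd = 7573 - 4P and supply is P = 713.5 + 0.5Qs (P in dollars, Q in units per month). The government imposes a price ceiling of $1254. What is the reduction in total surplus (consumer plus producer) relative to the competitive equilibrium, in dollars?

Rearranging supply gives Qs = 2P - 1427. Without the control the market clears where 7573 - 4P = 2P - 1427, i.e. P* = 1500 and Q* = 1573.
Since 1254 < 1500, the ceiling is binding.
At P = 1254: Qd = 7573 - 4·1254 = 2557 and Qs = 2·1254 - 1427 = 1081.
Quantity traded falls to 1081. At Q = 1081 the demand price is (7573 - 1081)/4 = 1623 and the supply price is (1427 + 1081)/2 = 1254.
Deadweight loss = ½ · (1623 - 1254) · (1573 - 1081) = ½ · 369 · 492 = 90774.

90774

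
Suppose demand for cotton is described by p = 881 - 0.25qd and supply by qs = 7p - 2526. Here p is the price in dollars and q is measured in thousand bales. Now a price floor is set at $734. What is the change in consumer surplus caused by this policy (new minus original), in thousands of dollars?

-175904

Rearranging demand gives qd = 3524 - 4p. Setting quantity demanded equal to quantity supplied, 3524 - 4p = 7p - 2526, gives p* = 550 and q* = 1324.
Because the floor (734) lies above the market-clearing price, it is binding.
At p = 734: qd = 3524 - 4·734 = 588 and qs = 7·734 - 2526 = 2612.
Consumer surplus without the control is ½ · (881 - 550) · 1324 = 219122.
With the floor, consumers buy 588 units at 734, so CS = ½ · (881 - 734) · 588 = 43218.
Change in consumer surplus = 43218 - 219122 = -175904.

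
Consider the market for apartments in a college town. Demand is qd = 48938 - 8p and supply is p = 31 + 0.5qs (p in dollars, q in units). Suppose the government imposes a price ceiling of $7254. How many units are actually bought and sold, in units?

9738

Rearranging supply gives qs = 2p - 62. Without the control the market clears where 48938 - 8p = 2p - 62, i.e. p* = 4900 and q* = 9738.
Since 7254 is above p* = 4900, the ceiling does not bind and the free-market outcome prevails.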